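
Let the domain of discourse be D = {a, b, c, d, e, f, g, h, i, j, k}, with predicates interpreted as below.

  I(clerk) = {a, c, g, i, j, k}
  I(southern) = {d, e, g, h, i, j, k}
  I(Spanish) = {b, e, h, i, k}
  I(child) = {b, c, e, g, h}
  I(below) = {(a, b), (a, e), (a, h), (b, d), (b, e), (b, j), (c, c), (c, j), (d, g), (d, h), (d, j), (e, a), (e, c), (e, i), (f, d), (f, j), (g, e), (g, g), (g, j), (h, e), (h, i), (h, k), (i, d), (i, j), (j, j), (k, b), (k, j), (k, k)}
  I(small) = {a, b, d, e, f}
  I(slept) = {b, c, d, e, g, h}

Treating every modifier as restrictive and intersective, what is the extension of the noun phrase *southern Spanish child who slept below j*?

∅

⟦who slept⟧ = ⟦slept⟧ = {b, c, d, e, g, h}
⟦below j⟧ = {x : ⟨x, j⟩ ∈ ⟦below⟧} = {b, c, d, f, g, i, j, k}
⟦child⟧ = {b, c, e, g, h}
… ∩ ⟦who slept⟧ = {b, c, e, g, h} ∩ {b, c, d, e, g, h} = {b, c, e, g, h}
… ∩ ⟦below j⟧ = {b, c, e, g, h} ∩ {b, c, d, f, g, i, j, k} = {b, c, g}
… ∩ ⟦southern⟧ = {b, c, g} ∩ {d, e, g, h, i, j, k} = {g}
… ∩ ⟦Spanish⟧ = {g} ∩ {b, e, h, i, k} = ∅
So ⟦southern Spanish child who slept below j⟧ = ∅.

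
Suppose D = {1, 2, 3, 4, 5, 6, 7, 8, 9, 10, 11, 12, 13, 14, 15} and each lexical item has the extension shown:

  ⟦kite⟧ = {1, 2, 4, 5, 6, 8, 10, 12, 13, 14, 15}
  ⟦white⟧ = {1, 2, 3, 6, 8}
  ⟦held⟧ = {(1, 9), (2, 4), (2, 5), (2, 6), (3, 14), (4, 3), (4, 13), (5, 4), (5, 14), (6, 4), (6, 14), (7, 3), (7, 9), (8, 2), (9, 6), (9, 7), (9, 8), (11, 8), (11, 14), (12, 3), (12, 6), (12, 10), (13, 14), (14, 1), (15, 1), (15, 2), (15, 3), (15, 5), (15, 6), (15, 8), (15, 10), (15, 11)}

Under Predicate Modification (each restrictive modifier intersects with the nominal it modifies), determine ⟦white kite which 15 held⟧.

{1, 2, 6, 8}

⟦which 15 held⟧ = {x : ⟨15, x⟩ ∈ ⟦held⟧} = {1, 2, 3, 5, 6, 8, 10, 11}
⟦kite⟧ = {1, 2, 4, 5, 6, 8, 10, 12, 13, 14, 15}
… ∩ ⟦which 15 held⟧ = {1, 2, 4, 5, 6, 8, 10, 12, 13, 14, 15} ∩ {1, 2, 3, 5, 6, 8, 10, 11} = {1, 2, 5, 6, 8, 10}
… ∩ ⟦white⟧ = {1, 2, 5, 6, 8, 10} ∩ {1, 2, 3, 6, 8} = {1, 2, 6, 8}
So ⟦white kite which 15 held⟧ = {1, 2, 6, 8}.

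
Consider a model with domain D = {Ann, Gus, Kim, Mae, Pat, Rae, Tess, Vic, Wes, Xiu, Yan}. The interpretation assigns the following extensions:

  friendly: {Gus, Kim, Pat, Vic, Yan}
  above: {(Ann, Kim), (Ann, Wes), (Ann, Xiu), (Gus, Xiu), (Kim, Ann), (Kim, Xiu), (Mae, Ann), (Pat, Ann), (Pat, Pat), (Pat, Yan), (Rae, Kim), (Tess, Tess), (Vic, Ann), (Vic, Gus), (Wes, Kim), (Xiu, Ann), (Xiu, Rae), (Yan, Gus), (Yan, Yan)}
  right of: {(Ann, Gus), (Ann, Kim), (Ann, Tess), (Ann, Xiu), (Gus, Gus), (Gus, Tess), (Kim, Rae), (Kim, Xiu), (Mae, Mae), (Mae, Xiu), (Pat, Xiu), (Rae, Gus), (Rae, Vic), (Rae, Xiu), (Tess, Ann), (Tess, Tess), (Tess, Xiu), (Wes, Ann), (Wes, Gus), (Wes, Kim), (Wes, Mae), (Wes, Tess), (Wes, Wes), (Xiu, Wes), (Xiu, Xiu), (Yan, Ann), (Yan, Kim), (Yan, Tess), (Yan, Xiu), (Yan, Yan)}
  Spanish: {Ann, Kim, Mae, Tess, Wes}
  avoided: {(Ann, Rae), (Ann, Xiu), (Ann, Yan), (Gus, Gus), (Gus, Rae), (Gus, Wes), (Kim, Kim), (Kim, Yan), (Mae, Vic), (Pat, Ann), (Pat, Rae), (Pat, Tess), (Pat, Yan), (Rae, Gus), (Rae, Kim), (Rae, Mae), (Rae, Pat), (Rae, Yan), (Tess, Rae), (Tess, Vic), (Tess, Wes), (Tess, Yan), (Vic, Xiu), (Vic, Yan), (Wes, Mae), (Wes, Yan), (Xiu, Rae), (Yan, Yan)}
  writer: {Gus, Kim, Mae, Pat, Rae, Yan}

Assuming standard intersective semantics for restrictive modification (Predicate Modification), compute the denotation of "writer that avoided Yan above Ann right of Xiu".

{Kim, Pat}

⟦that avoided Yan⟧ = {x : ⟨x, Yan⟩ ∈ ⟦avoided⟧} = {Ann, Kim, Pat, Rae, Tess, Vic, Wes, Yan}
⟦above Ann⟧ = {x : ⟨x, Ann⟩ ∈ ⟦above⟧} = {Kim, Mae, Pat, Vic, Xiu}
⟦right of Xiu⟧ = {x : ⟨x, Xiu⟩ ∈ ⟦right of⟧} = {Ann, Kim, Mae, Pat, Rae, Tess, Xiu, Yan}
⟦writer⟧ = {Gus, Kim, Mae, Pat, Rae, Yan}
… ∩ ⟦that avoided Yan⟧ = {Gus, Kim, Mae, Pat, Rae, Yan} ∩ {Ann, Kim, Pat, Rae, Tess, Vic, Wes, Yan} = {Kim, Pat, Rae, Yan}
… ∩ ⟦above Ann⟧ = {Kim, Pat, Rae, Yan} ∩ {Kim, Mae, Pat, Vic, Xiu} = {Kim, Pat}
… ∩ ⟦right of Xiu⟧ = {Kim, Pat} ∩ {Ann, Kim, Mae, Pat, Rae, Tess, Xiu, Yan} = {Kim, Pat}
So ⟦writer that avoided Yan above Ann right of Xiu⟧ = {Kim, Pat}.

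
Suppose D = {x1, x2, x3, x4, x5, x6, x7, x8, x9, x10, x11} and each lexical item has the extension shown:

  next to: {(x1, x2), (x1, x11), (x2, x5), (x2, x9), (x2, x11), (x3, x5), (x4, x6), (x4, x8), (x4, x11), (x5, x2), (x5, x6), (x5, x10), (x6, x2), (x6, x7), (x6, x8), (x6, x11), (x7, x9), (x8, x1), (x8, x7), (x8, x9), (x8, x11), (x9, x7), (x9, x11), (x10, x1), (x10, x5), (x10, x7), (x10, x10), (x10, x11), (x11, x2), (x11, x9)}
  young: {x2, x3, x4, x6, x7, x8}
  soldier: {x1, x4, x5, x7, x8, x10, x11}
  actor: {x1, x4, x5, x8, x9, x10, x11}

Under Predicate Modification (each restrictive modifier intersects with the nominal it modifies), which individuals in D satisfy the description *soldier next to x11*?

⟦next to x11⟧ = {x : ⟨x, x11⟩ ∈ ⟦next to⟧} = {x1, x2, x4, x6, x8, x9, x10}
⟦soldier⟧ = {x1, x4, x5, x7, x8, x10, x11}
… ∩ ⟦next to x11⟧ = {x1, x4, x5, x7, x8, x10, x11} ∩ {x1, x2, x4, x6, x8, x9, x10} = {x1, x4, x8, x10}
So ⟦soldier next to x11⟧ = {x1, x4, x8, x10}.

{x1, x4, x8, x10}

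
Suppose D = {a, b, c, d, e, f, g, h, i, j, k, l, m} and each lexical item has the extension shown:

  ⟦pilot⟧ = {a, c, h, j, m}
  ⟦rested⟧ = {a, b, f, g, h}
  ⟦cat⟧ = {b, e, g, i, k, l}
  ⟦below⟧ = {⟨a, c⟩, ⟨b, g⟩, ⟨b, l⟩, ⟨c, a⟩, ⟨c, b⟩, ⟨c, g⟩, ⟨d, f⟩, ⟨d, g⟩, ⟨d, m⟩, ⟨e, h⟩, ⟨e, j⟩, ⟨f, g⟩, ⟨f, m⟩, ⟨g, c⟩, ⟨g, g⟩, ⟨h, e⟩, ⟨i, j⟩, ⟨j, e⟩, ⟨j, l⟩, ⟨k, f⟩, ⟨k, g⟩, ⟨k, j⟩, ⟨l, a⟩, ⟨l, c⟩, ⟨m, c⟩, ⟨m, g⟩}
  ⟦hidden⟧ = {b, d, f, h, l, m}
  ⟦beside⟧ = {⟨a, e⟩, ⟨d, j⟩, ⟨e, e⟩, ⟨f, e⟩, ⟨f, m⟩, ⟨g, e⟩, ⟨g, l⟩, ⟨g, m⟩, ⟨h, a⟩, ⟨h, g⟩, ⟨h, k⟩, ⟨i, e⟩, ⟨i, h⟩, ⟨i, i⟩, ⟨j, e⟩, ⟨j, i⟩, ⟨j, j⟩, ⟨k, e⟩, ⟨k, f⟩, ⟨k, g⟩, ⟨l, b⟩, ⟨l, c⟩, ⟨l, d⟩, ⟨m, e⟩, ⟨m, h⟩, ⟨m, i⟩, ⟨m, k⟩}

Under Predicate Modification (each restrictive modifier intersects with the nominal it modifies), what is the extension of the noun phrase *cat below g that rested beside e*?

{g}

⟦below g⟧ = {x : ⟨x, g⟩ ∈ ⟦below⟧} = {b, c, d, f, g, k, m}
⟦that rested⟧ = ⟦rested⟧ = {a, b, f, g, h}
⟦beside e⟧ = {x : ⟨x, e⟩ ∈ ⟦beside⟧} = {a, e, f, g, i, j, k, m}
⟦cat⟧ = {b, e, g, i, k, l}
… ∩ ⟦below g⟧ = {b, e, g, i, k, l} ∩ {b, c, d, f, g, k, m} = {b, g, k}
… ∩ ⟦that rested⟧ = {b, g, k} ∩ {a, b, f, g, h} = {b, g}
… ∩ ⟦beside e⟧ = {b, g} ∩ {a, e, f, g, i, j, k, m} = {g}
So ⟦cat below g that rested beside e⟧ = {g}.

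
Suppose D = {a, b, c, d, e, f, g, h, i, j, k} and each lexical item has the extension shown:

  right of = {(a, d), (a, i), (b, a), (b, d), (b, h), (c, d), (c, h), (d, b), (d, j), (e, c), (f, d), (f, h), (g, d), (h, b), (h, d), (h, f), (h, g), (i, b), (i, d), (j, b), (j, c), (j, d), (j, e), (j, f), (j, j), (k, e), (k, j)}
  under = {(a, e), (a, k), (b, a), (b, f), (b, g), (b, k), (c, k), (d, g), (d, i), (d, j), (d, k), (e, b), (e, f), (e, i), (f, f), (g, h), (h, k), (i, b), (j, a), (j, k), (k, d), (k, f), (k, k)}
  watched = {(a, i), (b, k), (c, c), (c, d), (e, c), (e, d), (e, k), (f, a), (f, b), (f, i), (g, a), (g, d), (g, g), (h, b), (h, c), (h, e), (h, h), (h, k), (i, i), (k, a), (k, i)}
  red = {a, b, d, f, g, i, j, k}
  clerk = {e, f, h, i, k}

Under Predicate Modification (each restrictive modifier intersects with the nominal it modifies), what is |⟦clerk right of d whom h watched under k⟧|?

1

⟦right of d⟧ = {x : ⟨x, d⟩ ∈ ⟦right of⟧} = {a, b, c, f, g, h, i, j}
⟦whom h watched⟧ = {x : ⟨h, x⟩ ∈ ⟦watched⟧} = {b, c, e, h, k}
⟦under k⟧ = {x : ⟨x, k⟩ ∈ ⟦under⟧} = {a, b, c, d, h, j, k}
⟦clerk⟧ = {e, f, h, i, k}
… ∩ ⟦right of d⟧ = {e, f, h, i, k} ∩ {a, b, c, f, g, h, i, j} = {f, h, i}
… ∩ ⟦whom h watched⟧ = {f, h, i} ∩ {b, c, e, h, k} = {h}
… ∩ ⟦under k⟧ = {h} ∩ {a, b, c, d, h, j, k} = {h}
⟦clerk right of d whom h watched under k⟧ = {h}, so the cardinality is 1.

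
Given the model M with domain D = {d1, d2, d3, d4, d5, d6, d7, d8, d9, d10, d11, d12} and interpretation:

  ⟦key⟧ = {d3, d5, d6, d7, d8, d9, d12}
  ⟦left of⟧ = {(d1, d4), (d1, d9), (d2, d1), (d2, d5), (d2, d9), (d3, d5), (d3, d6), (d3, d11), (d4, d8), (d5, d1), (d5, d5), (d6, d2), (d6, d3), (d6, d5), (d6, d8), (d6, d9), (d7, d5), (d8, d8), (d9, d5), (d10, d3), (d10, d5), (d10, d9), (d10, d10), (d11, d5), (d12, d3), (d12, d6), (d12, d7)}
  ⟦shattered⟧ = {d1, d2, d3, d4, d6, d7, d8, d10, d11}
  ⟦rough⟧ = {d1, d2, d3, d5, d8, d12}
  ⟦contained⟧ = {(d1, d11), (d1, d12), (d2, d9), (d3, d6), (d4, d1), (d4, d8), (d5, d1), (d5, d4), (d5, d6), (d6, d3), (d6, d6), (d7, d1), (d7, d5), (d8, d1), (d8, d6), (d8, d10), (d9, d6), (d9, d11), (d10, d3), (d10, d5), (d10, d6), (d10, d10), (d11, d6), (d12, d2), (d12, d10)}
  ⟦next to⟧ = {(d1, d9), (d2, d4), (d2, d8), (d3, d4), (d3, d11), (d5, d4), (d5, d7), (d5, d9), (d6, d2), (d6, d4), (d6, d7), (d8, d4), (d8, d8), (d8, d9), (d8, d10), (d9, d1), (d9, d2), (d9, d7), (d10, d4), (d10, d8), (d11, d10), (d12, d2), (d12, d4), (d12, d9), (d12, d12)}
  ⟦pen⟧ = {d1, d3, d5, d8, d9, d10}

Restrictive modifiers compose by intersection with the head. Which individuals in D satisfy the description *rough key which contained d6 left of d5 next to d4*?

{d3, d5}

⟦which contained d6⟧ = {x : ⟨x, d6⟩ ∈ ⟦contained⟧} = {d3, d5, d6, d8, d9, d10, d11}
⟦left of d5⟧ = {x : ⟨x, d5⟩ ∈ ⟦left of⟧} = {d2, d3, d5, d6, d7, d9, d10, d11}
⟦next to d4⟧ = {x : ⟨x, d4⟩ ∈ ⟦next to⟧} = {d2, d3, d5, d6, d8, d10, d12}
⟦key⟧ = {d3, d5, d6, d7, d8, d9, d12}
… ∩ ⟦which contained d6⟧ = {d3, d5, d6, d7, d8, d9, d12} ∩ {d3, d5, d6, d8, d9, d10, d11} = {d3, d5, d6, d8, d9}
… ∩ ⟦left of d5⟧ = {d3, d5, d6, d8, d9} ∩ {d2, d3, d5, d6, d7, d9, d10, d11} = {d3, d5, d6, d9}
… ∩ ⟦next to d4⟧ = {d3, d5, d6, d9} ∩ {d2, d3, d5, d6, d8, d10, d12} = {d3, d5, d6}
… ∩ ⟦rough⟧ = {d3, d5, d6} ∩ {d1, d2, d3, d5, d8, d12} = {d3, d5}
So ⟦rough key which contained d6 left of d5 next to d4⟧ = {d3, d5}.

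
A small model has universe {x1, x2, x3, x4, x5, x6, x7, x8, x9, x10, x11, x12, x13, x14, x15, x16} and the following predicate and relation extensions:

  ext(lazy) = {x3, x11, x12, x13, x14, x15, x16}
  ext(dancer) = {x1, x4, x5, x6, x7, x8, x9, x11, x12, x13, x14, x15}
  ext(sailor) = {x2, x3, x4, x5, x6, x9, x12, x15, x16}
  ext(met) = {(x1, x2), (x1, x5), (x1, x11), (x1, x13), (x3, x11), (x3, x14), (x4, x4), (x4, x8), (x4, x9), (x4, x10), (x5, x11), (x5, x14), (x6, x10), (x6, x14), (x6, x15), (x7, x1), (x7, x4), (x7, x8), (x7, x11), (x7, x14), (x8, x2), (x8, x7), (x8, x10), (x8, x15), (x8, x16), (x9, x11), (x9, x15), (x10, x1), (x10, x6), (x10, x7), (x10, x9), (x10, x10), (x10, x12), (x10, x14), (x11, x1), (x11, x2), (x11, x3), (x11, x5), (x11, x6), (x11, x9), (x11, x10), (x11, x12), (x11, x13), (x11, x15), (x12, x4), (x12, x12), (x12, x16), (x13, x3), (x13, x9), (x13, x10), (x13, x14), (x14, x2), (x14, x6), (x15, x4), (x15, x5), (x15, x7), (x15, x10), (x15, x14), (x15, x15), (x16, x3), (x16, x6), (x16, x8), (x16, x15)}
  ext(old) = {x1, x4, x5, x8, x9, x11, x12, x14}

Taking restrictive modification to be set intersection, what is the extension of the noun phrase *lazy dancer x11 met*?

⟦x11 met⟧ = {x : ⟨x11, x⟩ ∈ ⟦met⟧} = {x1, x2, x3, x5, x6, x9, x10, x12, x13, x15}
⟦dancer⟧ = {x1, x4, x5, x6, x7, x8, x9, x11, x12, x13, x14, x15}
… ∩ ⟦x11 met⟧ = {x1, x4, x5, x6, x7, x8, x9, x11, x12, x13, x14, x15} ∩ {x1, x2, x3, x5, x6, x9, x10, x12, x13, x15} = {x1, x5, x6, x9, x12, x13, x15}
… ∩ ⟦lazy⟧ = {x1, x5, x6, x9, x12, x13, x15} ∩ {x3, x11, x12, x13, x14, x15, x16} = {x12, x13, x15}
So ⟦lazy dancer x11 met⟧ = {x12, x13, x15}.

{x12, x13, x15}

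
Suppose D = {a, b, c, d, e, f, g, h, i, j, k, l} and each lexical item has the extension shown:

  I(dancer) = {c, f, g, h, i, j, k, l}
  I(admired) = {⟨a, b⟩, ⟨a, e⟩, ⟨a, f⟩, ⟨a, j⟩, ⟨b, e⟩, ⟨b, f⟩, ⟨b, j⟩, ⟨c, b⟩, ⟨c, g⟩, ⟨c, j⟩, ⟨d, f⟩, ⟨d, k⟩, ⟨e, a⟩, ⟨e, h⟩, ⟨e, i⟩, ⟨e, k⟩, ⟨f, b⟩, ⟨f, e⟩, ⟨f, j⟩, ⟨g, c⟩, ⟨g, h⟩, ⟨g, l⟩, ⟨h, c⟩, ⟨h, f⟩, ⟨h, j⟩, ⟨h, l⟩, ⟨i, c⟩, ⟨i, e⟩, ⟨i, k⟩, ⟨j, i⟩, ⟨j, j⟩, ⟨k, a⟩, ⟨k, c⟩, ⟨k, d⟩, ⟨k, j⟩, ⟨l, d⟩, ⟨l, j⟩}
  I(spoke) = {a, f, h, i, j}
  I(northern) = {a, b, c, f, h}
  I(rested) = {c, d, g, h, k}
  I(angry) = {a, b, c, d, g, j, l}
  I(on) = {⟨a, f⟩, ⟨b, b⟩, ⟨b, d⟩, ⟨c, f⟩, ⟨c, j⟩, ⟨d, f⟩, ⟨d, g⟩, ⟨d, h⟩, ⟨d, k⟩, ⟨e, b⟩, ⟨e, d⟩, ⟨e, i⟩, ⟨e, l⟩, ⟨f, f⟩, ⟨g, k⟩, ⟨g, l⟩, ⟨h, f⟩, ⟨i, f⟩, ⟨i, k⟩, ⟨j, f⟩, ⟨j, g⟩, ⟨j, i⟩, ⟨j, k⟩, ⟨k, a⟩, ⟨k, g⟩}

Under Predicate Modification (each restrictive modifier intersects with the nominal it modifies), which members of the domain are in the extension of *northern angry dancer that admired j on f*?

{c}

⟦that admired j⟧ = {x : ⟨x, j⟩ ∈ ⟦admired⟧} = {a, b, c, f, h, j, k, l}
⟦on f⟧ = {x : ⟨x, f⟩ ∈ ⟦on⟧} = {a, c, d, f, h, i, j}
⟦dancer⟧ = {c, f, g, h, i, j, k, l}
… ∩ ⟦that admired j⟧ = {c, f, g, h, i, j, k, l} ∩ {a, b, c, f, h, j, k, l} = {c, f, h, j, k, l}
… ∩ ⟦on f⟧ = {c, f, h, j, k, l} ∩ {a, c, d, f, h, i, j} = {c, f, h, j}
… ∩ ⟦northern⟧ = {c, f, h, j} ∩ {a, b, c, f, h} = {c, f, h}
… ∩ ⟦angry⟧ = {c, f, h} ∩ {a, b, c, d, g, j, l} = {c}
So ⟦northern angry dancer that admired j on f⟧ = {c}.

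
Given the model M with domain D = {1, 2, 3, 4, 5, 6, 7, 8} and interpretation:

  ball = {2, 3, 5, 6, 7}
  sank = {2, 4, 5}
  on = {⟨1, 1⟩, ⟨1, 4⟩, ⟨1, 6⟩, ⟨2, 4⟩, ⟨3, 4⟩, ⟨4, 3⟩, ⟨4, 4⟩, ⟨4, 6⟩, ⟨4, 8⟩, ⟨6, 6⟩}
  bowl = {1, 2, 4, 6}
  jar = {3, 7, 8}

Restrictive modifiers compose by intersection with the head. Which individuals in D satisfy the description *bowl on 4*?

⟦on 4⟧ = {x : ⟨x, 4⟩ ∈ ⟦on⟧} = {1, 2, 3, 4}
⟦bowl⟧ = {1, 2, 4, 6}
… ∩ ⟦on 4⟧ = {1, 2, 4, 6} ∩ {1, 2, 3, 4} = {1, 2, 4}
So ⟦bowl on 4⟧ = {1, 2, 4}.

{1, 2, 4}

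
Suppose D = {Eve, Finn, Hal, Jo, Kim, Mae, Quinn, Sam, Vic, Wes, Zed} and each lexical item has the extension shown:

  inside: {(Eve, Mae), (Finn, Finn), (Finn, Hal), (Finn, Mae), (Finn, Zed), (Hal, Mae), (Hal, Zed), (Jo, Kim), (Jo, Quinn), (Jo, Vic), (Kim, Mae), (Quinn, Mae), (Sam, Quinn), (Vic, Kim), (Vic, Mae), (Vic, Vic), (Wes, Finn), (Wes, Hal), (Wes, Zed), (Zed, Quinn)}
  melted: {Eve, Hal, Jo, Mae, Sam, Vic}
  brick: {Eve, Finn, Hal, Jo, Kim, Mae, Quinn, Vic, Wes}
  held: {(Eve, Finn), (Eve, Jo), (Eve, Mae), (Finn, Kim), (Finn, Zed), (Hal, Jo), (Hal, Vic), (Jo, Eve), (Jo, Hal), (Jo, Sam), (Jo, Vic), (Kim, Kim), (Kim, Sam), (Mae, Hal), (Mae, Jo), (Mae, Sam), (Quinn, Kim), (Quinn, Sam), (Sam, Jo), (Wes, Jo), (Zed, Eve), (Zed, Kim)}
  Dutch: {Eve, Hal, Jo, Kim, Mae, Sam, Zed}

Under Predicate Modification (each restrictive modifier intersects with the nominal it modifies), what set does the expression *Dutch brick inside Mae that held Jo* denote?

⟦inside Mae⟧ = {x : ⟨x, Mae⟩ ∈ ⟦inside⟧} = {Eve, Finn, Hal, Kim, Quinn, Vic}
⟦that held Jo⟧ = {x : ⟨x, Jo⟩ ∈ ⟦held⟧} = {Eve, Hal, Mae, Sam, Wes}
⟦brick⟧ = {Eve, Finn, Hal, Jo, Kim, Mae, Quinn, Vic, Wes}
… ∩ ⟦inside Mae⟧ = {Eve, Finn, Hal, Jo, Kim, Mae, Quinn, Vic, Wes} ∩ {Eve, Finn, Hal, Kim, Quinn, Vic} = {Eve, Finn, Hal, Kim, Quinn, Vic}
… ∩ ⟦that held Jo⟧ = {Eve, Finn, Hal, Kim, Quinn, Vic} ∩ {Eve, Hal, Mae, Sam, Wes} = {Eve, Hal}
… ∩ ⟦Dutch⟧ = {Eve, Hal} ∩ {Eve, Hal, Jo, Kim, Mae, Sam, Zed} = {Eve, Hal}
So ⟦Dutch brick inside Mae that held Jo⟧ = {Eve, Hal}.

{Eve, Hal}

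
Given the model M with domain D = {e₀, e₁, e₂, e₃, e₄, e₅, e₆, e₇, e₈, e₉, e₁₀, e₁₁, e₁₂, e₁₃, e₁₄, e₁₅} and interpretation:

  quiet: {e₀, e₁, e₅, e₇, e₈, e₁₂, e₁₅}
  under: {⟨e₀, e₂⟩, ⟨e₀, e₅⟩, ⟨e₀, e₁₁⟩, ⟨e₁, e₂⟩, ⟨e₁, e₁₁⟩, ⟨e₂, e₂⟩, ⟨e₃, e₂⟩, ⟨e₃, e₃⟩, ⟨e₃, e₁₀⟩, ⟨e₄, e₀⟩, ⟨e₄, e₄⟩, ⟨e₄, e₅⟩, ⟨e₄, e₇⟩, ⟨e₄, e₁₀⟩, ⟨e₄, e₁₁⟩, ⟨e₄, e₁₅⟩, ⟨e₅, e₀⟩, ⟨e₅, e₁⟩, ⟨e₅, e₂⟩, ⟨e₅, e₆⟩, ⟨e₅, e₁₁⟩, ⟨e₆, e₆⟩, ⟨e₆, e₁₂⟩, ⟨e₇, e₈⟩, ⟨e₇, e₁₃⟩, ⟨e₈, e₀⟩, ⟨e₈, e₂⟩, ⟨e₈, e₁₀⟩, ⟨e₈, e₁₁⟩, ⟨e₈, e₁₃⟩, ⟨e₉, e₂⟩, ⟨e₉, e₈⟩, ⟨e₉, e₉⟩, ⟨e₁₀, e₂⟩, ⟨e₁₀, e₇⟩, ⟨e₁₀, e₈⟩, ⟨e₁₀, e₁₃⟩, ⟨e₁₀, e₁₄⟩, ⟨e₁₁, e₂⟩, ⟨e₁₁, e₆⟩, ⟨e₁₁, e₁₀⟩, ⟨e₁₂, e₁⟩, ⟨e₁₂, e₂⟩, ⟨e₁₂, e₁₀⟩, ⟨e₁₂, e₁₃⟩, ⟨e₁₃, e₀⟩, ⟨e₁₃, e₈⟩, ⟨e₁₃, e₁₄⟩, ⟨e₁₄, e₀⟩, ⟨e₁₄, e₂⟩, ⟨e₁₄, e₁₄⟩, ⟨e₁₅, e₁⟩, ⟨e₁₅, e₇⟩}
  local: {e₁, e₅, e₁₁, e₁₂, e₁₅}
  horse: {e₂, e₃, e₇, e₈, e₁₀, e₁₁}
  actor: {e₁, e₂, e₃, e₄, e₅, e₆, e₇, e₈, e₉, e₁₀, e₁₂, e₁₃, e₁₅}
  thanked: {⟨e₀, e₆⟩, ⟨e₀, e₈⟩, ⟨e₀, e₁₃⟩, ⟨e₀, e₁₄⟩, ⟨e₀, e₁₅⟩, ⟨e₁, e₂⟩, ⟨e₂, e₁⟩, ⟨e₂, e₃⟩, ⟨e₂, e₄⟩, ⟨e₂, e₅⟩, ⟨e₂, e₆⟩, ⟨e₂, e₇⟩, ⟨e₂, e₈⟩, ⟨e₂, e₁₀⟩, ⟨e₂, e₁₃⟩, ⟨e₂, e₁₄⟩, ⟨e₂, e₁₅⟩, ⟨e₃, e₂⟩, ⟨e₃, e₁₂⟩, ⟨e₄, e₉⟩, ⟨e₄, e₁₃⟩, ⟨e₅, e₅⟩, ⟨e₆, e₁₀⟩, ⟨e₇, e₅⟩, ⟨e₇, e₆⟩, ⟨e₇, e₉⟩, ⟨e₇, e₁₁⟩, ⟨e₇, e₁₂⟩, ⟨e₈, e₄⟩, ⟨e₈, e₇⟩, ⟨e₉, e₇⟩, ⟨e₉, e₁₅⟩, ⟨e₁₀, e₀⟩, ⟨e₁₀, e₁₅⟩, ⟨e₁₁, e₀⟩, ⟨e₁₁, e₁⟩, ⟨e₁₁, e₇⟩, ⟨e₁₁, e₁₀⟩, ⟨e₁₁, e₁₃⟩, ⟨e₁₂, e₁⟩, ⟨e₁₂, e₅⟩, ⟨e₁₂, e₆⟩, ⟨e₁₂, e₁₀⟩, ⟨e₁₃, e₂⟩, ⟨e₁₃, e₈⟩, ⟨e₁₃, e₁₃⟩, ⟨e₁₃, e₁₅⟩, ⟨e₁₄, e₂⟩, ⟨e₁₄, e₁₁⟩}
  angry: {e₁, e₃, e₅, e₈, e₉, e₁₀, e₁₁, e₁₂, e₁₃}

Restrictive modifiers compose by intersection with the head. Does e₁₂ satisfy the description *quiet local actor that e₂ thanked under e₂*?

⟦that e₂ thanked⟧ = {x : ⟨e₂, x⟩ ∈ ⟦thanked⟧} = {e₁, e₃, e₄, e₅, e₆, e₇, e₈, e₁₀, e₁₃, e₁₄, e₁₅}
⟦under e₂⟧ = {x : ⟨x, e₂⟩ ∈ ⟦under⟧} = {e₀, e₁, e₂, e₃, e₅, e₈, e₉, e₁₀, e₁₁, e₁₂, e₁₄}
⟦actor⟧ = {e₁, e₂, e₃, e₄, e₅, e₆, e₇, e₈, e₉, e₁₀, e₁₂, e₁₃, e₁₅}
… ∩ ⟦that e₂ thanked⟧ = {e₁, e₂, e₃, e₄, e₅, e₆, e₇, e₈, e₉, e₁₀, e₁₂, e₁₃, e₁₅} ∩ {e₁, e₃, e₄, e₅, e₆, e₇, e₈, e₁₀, e₁₃, e₁₄, e₁₅} = {e₁, e₃, e₄, e₅, e₆, e₇, e₈, e₁₀, e₁₃, e₁₅}
… ∩ ⟦under e₂⟧ = {e₁, e₃, e₄, e₅, e₆, e₇, e₈, e₁₀, e₁₃, e₁₅} ∩ {e₀, e₁, e₂, e₃, e₅, e₈, e₉, e₁₀, e₁₁, e₁₂, e₁₄} = {e₁, e₃, e₅, e₈, e₁₀}
… ∩ ⟦quiet⟧ = {e₁, e₃, e₅, e₈, e₁₀} ∩ {e₀, e₁, e₅, e₇, e₈, e₁₂, e₁₅} = {e₁, e₅, e₈}
… ∩ ⟦local⟧ = {e₁, e₅, e₈} ∩ {e₁, e₅, e₁₁, e₁₂, e₁₅} = {e₁, e₅}
⟦quiet local actor that e₂ thanked under e₂⟧ = {e₁, e₅}; e₁₂ ∉ this set.

no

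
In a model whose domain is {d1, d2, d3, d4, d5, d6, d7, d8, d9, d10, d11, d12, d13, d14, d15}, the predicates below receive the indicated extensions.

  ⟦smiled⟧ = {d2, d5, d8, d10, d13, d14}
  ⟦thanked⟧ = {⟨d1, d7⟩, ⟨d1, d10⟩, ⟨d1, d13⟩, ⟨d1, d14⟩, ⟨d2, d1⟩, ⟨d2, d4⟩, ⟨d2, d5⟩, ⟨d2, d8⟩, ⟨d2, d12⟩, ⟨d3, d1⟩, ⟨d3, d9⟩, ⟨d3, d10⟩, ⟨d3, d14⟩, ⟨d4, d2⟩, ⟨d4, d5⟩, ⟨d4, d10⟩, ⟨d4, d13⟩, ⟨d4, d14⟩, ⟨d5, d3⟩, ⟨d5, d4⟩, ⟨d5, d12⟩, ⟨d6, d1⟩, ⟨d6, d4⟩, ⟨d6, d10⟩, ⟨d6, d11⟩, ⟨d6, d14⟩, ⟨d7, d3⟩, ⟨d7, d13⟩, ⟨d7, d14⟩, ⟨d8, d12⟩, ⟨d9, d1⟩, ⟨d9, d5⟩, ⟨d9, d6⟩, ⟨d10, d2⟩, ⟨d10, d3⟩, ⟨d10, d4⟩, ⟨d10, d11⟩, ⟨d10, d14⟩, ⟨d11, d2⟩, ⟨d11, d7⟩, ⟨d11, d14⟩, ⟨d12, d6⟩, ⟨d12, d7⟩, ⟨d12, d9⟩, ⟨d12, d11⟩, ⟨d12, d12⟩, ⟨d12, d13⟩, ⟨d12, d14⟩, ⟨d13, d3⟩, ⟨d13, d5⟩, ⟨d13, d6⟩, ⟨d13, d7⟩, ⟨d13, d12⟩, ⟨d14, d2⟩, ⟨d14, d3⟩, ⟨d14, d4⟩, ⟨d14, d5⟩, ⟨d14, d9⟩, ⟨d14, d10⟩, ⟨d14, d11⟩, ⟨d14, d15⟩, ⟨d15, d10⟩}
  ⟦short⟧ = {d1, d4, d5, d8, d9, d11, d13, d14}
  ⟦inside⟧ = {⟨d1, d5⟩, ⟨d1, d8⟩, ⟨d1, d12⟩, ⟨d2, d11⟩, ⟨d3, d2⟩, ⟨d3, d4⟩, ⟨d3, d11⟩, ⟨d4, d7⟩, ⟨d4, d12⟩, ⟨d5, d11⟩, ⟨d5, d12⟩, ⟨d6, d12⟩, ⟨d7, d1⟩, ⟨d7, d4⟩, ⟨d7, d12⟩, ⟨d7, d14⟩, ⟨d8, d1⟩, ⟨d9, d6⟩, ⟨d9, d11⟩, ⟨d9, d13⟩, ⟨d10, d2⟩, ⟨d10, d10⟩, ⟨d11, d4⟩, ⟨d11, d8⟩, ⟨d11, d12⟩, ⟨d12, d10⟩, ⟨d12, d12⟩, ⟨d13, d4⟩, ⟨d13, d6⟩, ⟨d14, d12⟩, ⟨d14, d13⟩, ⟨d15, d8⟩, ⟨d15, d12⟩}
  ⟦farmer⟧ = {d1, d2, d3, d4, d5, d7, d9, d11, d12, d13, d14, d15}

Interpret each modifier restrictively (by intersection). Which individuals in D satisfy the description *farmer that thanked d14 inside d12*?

⟦that thanked d14⟧ = {x : ⟨x, d14⟩ ∈ ⟦thanked⟧} = {d1, d3, d4, d6, d7, d10, d11, d12}
⟦inside d12⟧ = {x : ⟨x, d12⟩ ∈ ⟦inside⟧} = {d1, d4, d5, d6, d7, d11, d12, d14, d15}
⟦farmer⟧ = {d1, d2, d3, d4, d5, d7, d9, d11, d12, d13, d14, d15}
… ∩ ⟦that thanked d14⟧ = {d1, d2, d3, d4, d5, d7, d9, d11, d12, d13, d14, d15} ∩ {d1, d3, d4, d6, d7, d10, d11, d12} = {d1, d3, d4, d7, d11, d12}
… ∩ ⟦inside d12⟧ = {d1, d3, d4, d7, d11, d12} ∩ {d1, d4, d5, d6, d7, d11, d12, d14, d15} = {d1, d4, d7, d11, d12}
So ⟦farmer that thanked d14 inside d12⟧ = {d1, d4, d7, d11, d12}.

{d1, d4, d7, d11, d12}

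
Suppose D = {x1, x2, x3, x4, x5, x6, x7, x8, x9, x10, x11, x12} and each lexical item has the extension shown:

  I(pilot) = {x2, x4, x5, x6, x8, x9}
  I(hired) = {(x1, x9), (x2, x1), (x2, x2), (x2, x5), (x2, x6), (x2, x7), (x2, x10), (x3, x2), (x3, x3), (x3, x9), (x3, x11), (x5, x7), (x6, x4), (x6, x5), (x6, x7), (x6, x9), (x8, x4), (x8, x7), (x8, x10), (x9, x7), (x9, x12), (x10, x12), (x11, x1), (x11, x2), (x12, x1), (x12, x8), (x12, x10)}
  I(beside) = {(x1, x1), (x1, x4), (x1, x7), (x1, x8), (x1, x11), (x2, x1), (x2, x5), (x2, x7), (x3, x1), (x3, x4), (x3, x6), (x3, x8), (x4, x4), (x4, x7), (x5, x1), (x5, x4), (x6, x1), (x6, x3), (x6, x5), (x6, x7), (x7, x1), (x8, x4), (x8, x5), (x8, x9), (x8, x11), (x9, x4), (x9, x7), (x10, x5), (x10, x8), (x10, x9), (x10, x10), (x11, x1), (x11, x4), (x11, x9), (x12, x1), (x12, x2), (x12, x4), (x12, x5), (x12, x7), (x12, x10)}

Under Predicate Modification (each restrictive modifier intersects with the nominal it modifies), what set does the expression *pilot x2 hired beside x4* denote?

⟦x2 hired⟧ = {x : ⟨x2, x⟩ ∈ ⟦hired⟧} = {x1, x2, x5, x6, x7, x10}
⟦beside x4⟧ = {x : ⟨x, x4⟩ ∈ ⟦beside⟧} = {x1, x3, x4, x5, x8, x9, x11, x12}
⟦pilot⟧ = {x2, x4, x5, x6, x8, x9}
… ∩ ⟦x2 hired⟧ = {x2, x4, x5, x6, x8, x9} ∩ {x1, x2, x5, x6, x7, x10} = {x2, x5, x6}
… ∩ ⟦beside x4⟧ = {x2, x5, x6} ∩ {x1, x3, x4, x5, x8, x9, x11, x12} = {x5}
So ⟦pilot x2 hired beside x4⟧ = {x5}.

{x5}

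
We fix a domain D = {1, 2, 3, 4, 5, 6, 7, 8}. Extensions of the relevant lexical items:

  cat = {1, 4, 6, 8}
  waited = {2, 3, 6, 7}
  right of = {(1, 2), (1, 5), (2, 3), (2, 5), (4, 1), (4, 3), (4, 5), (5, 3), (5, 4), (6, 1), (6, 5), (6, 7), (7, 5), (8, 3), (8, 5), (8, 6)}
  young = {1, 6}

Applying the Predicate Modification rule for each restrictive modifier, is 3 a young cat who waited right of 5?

no

⟦who waited⟧ = ⟦waited⟧ = {2, 3, 6, 7}
⟦right of 5⟧ = {x : ⟨x, 5⟩ ∈ ⟦right of⟧} = {1, 2, 4, 6, 7, 8}
⟦cat⟧ = {1, 4, 6, 8}
… ∩ ⟦who waited⟧ = {1, 4, 6, 8} ∩ {2, 3, 6, 7} = {6}
… ∩ ⟦right of 5⟧ = {6} ∩ {1, 2, 4, 6, 7, 8} = {6}
… ∩ ⟦young⟧ = {6} ∩ {1, 6} = {6}
⟦young cat who waited right of 5⟧ = {6}; 3 ∉ this set.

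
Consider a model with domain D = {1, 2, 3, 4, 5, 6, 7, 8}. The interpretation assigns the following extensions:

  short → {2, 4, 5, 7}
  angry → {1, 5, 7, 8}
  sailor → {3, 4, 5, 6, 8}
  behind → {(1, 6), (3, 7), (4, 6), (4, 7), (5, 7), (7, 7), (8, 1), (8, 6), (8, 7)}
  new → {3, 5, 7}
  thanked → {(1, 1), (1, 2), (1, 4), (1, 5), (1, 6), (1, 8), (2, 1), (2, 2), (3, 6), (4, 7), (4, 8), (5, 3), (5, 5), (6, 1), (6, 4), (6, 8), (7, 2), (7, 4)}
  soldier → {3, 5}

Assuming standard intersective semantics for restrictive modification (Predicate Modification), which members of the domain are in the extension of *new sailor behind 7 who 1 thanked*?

⟦behind 7⟧ = {x : ⟨x, 7⟩ ∈ ⟦behind⟧} = {3, 4, 5, 7, 8}
⟦who 1 thanked⟧ = {x : ⟨1, x⟩ ∈ ⟦thanked⟧} = {1, 2, 4, 5, 6, 8}
⟦sailor⟧ = {3, 4, 5, 6, 8}
… ∩ ⟦behind 7⟧ = {3, 4, 5, 6, 8} ∩ {3, 4, 5, 7, 8} = {3, 4, 5, 8}
… ∩ ⟦who 1 thanked⟧ = {3, 4, 5, 8} ∩ {1, 2, 4, 5, 6, 8} = {4, 5, 8}
… ∩ ⟦new⟧ = {4, 5, 8} ∩ {3, 5, 7} = {5}
So ⟦new sailor behind 7 who 1 thanked⟧ = {5}.

{5}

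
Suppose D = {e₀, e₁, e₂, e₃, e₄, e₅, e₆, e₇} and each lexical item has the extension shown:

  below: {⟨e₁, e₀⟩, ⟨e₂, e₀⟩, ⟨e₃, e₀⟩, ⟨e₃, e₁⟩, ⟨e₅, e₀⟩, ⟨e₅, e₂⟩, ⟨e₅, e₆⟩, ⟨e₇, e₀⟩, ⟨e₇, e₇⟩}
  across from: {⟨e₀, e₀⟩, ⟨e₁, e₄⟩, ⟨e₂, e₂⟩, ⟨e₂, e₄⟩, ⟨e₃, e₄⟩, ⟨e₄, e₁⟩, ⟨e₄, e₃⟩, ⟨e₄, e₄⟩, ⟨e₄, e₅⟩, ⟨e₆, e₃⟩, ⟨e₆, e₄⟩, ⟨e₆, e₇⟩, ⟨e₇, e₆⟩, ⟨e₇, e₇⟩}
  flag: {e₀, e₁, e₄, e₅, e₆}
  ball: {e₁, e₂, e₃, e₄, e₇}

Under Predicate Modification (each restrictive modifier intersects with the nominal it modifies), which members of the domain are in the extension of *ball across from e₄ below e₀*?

⟦across from e₄⟧ = {x : ⟨x, e₄⟩ ∈ ⟦across from⟧} = {e₁, e₂, e₃, e₄, e₆}
⟦below e₀⟧ = {x : ⟨x, e₀⟩ ∈ ⟦below⟧} = {e₁, e₂, e₃, e₅, e₇}
⟦ball⟧ = {e₁, e₂, e₃, e₄, e₇}
… ∩ ⟦across from e₄⟧ = {e₁, e₂, e₃, e₄, e₇} ∩ {e₁, e₂, e₃, e₄, e₆} = {e₁, e₂, e₃, e₄}
… ∩ ⟦below e₀⟧ = {e₁, e₂, e₃, e₄} ∩ {e₁, e₂, e₃, e₅, e₇} = {e₁, e₂, e₃}
So ⟦ball across from e₄ below e₀⟧ = {e₁, e₂, e₃}.

{e₁, e₂, e₃}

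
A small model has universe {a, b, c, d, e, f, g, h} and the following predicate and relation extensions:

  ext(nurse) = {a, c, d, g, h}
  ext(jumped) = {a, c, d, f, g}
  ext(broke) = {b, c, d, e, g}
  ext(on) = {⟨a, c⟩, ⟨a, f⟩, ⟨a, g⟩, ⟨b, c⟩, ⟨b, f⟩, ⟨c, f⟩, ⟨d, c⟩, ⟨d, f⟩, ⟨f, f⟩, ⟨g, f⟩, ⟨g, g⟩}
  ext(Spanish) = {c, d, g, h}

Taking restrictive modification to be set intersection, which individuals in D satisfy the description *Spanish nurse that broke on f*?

⟦that broke⟧ = ⟦broke⟧ = {b, c, d, e, g}
⟦on f⟧ = {x : ⟨x, f⟩ ∈ ⟦on⟧} = {a, b, c, d, f, g}
⟦nurse⟧ = {a, c, d, g, h}
… ∩ ⟦that broke⟧ = {a, c, d, g, h} ∩ {b, c, d, e, g} = {c, d, g}
… ∩ ⟦on f⟧ = {c, d, g} ∩ {a, b, c, d, f, g} = {c, d, g}
… ∩ ⟦Spanish⟧ = {c, d, g} ∩ {c, d, g, h} = {c, d, g}
So ⟦Spanish nurse that broke on f⟧ = {c, d, g}.

{c, d, g}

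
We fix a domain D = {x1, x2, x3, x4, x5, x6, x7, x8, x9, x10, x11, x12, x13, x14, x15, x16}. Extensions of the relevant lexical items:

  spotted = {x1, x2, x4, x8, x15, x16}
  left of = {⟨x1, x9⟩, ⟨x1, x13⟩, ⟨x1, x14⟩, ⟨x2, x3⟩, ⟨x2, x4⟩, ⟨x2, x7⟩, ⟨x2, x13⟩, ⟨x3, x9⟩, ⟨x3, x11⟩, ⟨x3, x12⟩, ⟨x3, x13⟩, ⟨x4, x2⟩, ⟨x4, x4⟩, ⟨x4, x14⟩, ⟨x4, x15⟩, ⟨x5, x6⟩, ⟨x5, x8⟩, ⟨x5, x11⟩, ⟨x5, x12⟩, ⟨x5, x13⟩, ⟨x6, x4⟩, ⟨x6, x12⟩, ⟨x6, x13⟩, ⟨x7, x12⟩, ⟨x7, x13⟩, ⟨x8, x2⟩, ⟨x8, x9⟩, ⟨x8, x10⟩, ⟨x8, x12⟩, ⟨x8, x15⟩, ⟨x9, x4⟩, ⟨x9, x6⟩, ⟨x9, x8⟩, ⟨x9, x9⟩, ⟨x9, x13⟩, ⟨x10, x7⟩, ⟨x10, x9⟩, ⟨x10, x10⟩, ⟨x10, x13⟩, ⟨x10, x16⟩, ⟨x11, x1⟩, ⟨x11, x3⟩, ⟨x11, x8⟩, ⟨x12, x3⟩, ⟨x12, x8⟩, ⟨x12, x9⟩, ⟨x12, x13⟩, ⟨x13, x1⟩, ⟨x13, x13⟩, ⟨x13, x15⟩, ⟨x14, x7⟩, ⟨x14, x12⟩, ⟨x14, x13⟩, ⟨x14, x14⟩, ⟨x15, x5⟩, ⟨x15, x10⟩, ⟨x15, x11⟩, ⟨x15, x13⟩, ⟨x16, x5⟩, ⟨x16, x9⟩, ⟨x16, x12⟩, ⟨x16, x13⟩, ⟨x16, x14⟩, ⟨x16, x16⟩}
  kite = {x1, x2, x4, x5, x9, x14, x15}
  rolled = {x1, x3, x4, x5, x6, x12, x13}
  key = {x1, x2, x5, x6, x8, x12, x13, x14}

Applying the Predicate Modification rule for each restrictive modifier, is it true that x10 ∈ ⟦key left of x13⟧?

⟦left of x13⟧ = {x : ⟨x, x13⟩ ∈ ⟦left of⟧} = {x1, x2, x3, x5, x6, x7, x9, x10, x12, x13, x14, x15, x16}
⟦key⟧ = {x1, x2, x5, x6, x8, x12, x13, x14}
… ∩ ⟦left of x13⟧ = {x1, x2, x5, x6, x8, x12, x13, x14} ∩ {x1, x2, x3, x5, x6, x7, x9, x10, x12, x13, x14, x15, x16} = {x1, x2, x5, x6, x12, x13, x14}
⟦key left of x13⟧ = {x1, x2, x5, x6, x12, x13, x14}; x10 ∉ this set.

no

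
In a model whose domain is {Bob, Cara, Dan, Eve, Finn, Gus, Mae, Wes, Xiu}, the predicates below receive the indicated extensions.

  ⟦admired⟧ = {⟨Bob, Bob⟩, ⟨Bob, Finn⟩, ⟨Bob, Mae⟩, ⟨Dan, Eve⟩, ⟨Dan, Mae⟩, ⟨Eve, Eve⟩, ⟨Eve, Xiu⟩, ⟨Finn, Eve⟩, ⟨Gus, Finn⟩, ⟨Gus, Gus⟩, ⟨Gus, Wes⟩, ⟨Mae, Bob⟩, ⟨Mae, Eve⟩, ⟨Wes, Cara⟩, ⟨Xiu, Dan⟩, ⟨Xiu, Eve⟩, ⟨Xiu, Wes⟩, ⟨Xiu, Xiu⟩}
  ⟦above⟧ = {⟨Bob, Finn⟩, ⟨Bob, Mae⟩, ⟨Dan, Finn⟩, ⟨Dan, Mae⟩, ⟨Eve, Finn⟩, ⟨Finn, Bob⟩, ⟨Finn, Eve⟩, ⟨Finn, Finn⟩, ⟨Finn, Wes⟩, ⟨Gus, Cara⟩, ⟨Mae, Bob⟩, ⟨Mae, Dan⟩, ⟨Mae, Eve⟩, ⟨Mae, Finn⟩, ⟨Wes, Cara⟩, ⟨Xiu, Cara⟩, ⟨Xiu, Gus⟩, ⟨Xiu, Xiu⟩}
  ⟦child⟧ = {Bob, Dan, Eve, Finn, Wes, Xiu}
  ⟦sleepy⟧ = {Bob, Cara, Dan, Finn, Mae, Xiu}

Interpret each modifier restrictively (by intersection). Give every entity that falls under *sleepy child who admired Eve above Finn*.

⟦who admired Eve⟧ = {x : ⟨x, Eve⟩ ∈ ⟦admired⟧} = {Dan, Eve, Finn, Mae, Xiu}
⟦above Finn⟧ = {x : ⟨x, Finn⟩ ∈ ⟦above⟧} = {Bob, Dan, Eve, Finn, Mae}
⟦child⟧ = {Bob, Dan, Eve, Finn, Wes, Xiu}
… ∩ ⟦who admired Eve⟧ = {Bob, Dan, Eve, Finn, Wes, Xiu} ∩ {Dan, Eve, Finn, Mae, Xiu} = {Dan, Eve, Finn, Xiu}
… ∩ ⟦above Finn⟧ = {Dan, Eve, Finn, Xiu} ∩ {Bob, Dan, Eve, Finn, Mae} = {Dan, Eve, Finn}
… ∩ ⟦sleepy⟧ = {Dan, Eve, Finn} ∩ {Bob, Cara, Dan, Finn, Mae, Xiu} = {Dan, Finn}
So ⟦sleepy child who admired Eve above Finn⟧ = {Dan, Finn}.

{Dan, Finn}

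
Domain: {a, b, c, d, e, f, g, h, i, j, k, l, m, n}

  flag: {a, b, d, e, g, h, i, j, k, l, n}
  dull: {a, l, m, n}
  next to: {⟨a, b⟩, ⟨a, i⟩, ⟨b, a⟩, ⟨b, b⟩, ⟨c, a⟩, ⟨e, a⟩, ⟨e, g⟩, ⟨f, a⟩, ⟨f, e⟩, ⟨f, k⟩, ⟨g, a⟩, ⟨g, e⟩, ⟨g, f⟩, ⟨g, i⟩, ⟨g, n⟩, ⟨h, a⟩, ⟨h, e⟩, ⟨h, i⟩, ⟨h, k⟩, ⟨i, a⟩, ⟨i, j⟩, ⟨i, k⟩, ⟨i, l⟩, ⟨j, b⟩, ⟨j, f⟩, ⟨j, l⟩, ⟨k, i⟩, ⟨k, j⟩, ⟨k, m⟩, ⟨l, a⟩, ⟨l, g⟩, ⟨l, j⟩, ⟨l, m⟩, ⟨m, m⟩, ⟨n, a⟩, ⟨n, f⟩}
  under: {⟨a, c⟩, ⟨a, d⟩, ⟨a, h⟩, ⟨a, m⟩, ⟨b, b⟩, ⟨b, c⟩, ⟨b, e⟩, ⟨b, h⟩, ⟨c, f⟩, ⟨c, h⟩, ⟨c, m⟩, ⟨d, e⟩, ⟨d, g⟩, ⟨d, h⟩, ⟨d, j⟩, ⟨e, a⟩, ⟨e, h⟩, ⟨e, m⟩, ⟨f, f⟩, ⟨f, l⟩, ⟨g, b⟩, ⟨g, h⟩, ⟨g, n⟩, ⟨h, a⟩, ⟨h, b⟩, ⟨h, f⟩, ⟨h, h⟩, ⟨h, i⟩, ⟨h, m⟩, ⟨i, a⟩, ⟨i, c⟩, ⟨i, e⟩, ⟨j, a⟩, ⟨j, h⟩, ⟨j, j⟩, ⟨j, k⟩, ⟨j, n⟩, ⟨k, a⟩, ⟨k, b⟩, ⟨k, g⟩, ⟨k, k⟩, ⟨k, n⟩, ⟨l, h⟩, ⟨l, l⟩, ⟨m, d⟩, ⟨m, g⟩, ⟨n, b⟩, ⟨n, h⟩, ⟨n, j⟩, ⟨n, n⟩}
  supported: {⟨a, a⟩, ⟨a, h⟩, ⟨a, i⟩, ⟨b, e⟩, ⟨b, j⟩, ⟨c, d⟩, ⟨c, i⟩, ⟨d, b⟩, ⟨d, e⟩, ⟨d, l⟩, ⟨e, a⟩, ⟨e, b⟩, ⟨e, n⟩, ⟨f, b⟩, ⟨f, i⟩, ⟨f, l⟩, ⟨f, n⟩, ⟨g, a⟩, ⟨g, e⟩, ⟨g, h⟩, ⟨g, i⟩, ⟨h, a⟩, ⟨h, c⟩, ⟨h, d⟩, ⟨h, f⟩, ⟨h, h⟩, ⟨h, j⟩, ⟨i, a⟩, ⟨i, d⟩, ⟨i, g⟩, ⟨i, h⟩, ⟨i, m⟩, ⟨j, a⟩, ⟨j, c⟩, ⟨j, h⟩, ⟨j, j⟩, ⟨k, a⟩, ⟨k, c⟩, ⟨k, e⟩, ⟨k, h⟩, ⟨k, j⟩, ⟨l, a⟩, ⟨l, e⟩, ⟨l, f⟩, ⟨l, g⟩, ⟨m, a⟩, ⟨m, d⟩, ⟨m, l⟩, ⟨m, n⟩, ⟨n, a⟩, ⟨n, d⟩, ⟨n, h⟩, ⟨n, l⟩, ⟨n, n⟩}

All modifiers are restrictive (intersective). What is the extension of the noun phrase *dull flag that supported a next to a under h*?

{l, n}

⟦that supported a⟧ = {x : ⟨x, a⟩ ∈ ⟦supported⟧} = {a, e, g, h, i, j, k, l, m, n}
⟦next to a⟧ = {x : ⟨x, a⟩ ∈ ⟦next to⟧} = {b, c, e, f, g, h, i, l, n}
⟦under h⟧ = {x : ⟨x, h⟩ ∈ ⟦under⟧} = {a, b, c, d, e, g, h, j, l, n}
⟦flag⟧ = {a, b, d, e, g, h, i, j, k, l, n}
… ∩ ⟦that supported a⟧ = {a, b, d, e, g, h, i, j, k, l, n} ∩ {a, e, g, h, i, j, k, l, m, n} = {a, e, g, h, i, j, k, l, n}
… ∩ ⟦next to a⟧ = {a, e, g, h, i, j, k, l, n} ∩ {b, c, e, f, g, h, i, l, n} = {e, g, h, i, l, n}
… ∩ ⟦under h⟧ = {e, g, h, i, l, n} ∩ {a, b, c, d, e, g, h, j, l, n} = {e, g, h, l, n}
… ∩ ⟦dull⟧ = {e, g, h, l, n} ∩ {a, l, m, n} = {l, n}
So ⟦dull flag that supported a next to a under h⟧ = {l, n}.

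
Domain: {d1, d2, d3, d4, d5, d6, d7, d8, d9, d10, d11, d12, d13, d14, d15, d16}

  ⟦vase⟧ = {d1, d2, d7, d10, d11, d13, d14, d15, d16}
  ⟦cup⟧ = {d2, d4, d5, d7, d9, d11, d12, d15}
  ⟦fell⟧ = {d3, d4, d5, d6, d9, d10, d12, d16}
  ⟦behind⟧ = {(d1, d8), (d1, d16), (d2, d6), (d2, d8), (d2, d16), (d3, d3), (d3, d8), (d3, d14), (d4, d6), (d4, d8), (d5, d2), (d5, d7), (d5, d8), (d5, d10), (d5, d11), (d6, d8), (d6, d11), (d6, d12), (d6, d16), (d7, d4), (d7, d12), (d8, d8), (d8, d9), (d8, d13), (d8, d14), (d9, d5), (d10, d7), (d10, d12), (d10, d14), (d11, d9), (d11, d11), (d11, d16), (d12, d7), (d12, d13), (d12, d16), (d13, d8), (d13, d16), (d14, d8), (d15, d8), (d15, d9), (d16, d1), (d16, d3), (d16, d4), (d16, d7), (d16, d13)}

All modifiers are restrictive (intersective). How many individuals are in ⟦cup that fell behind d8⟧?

⟦that fell⟧ = ⟦fell⟧ = {d3, d4, d5, d6, d9, d10, d12, d16}
⟦behind d8⟧ = {x : ⟨x, d8⟩ ∈ ⟦behind⟧} = {d1, d2, d3, d4, d5, d6, d8, d13, d14, d15}
⟦cup⟧ = {d2, d4, d5, d7, d9, d11, d12, d15}
… ∩ ⟦that fell⟧ = {d2, d4, d5, d7, d9, d11, d12, d15} ∩ {d3, d4, d5, d6, d9, d10, d12, d16} = {d4, d5, d9, d12}
… ∩ ⟦behind d8⟧ = {d4, d5, d9, d12} ∩ {d1, d2, d3, d4, d5, d6, d8, d13, d14, d15} = {d4, d5}
⟦cup that fell behind d8⟧ = {d4, d5}, so the cardinality is 2.

2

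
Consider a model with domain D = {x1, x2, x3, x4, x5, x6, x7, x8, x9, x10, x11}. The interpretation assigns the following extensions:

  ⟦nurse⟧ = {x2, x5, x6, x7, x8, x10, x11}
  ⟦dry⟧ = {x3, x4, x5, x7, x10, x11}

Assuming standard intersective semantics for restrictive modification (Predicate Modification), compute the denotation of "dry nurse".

{x5, x7, x10, x11}

⟦nurse⟧ = {x2, x5, x6, x7, x8, x10, x11}
… ∩ ⟦dry⟧ = {x2, x5, x6, x7, x8, x10, x11} ∩ {x3, x4, x5, x7, x10, x11} = {x5, x7, x10, x11}
So ⟦dry nurse⟧ = {x5, x7, x10, x11}.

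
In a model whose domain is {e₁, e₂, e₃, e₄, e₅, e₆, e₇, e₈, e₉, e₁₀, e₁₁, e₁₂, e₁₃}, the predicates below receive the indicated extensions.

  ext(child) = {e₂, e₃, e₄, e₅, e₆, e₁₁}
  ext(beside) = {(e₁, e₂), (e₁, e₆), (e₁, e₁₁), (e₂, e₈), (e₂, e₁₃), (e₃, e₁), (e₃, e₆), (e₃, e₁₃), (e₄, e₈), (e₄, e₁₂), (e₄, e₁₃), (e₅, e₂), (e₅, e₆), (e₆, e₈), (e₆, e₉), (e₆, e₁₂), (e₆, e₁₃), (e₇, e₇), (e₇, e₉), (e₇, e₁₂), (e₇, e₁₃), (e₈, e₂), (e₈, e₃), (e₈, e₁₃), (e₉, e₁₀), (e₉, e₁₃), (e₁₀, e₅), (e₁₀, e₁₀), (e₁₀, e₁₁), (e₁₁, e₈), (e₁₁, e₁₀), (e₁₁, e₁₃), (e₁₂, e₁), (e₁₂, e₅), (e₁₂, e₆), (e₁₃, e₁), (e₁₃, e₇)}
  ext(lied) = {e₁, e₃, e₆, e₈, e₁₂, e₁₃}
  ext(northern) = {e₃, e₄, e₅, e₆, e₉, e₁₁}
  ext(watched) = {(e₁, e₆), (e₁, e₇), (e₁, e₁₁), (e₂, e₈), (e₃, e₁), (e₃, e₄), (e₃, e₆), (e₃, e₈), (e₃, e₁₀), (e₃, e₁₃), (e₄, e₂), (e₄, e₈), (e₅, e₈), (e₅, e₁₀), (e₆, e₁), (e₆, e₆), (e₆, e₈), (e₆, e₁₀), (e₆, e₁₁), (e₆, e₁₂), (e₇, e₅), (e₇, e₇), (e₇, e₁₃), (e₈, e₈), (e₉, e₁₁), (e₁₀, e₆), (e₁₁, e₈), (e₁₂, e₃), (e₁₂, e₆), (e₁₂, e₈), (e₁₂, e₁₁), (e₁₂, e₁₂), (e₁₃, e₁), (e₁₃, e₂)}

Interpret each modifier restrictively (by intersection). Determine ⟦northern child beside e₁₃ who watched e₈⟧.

⟦beside e₁₃⟧ = {x : ⟨x, e₁₃⟩ ∈ ⟦beside⟧} = {e₂, e₃, e₄, e₆, e₇, e₈, e₉, e₁₁}
⟦who watched e₈⟧ = {x : ⟨x, e₈⟩ ∈ ⟦watched⟧} = {e₂, e₃, e₄, e₅, e₆, e₈, e₁₁, e₁₂}
⟦child⟧ = {e₂, e₃, e₄, e₅, e₆, e₁₁}
… ∩ ⟦beside e₁₃⟧ = {e₂, e₃, e₄, e₅, e₆, e₁₁} ∩ {e₂, e₃, e₄, e₆, e₇, e₈, e₉, e₁₁} = {e₂, e₃, e₄, e₆, e₁₁}
… ∩ ⟦who watched e₈⟧ = {e₂, e₃, e₄, e₆, e₁₁} ∩ {e₂, e₃, e₄, e₅, e₆, e₈, e₁₁, e₁₂} = {e₂, e₃, e₄, e₆, e₁₁}
… ∩ ⟦northern⟧ = {e₂, e₃, e₄, e₆, e₁₁} ∩ {e₃, e₄, e₅, e₆, e₉, e₁₁} = {e₃, e₄, e₆, e₁₁}
So ⟦northern child beside e₁₃ who watched e₈⟧ = {e₃, e₄, e₆, e₁₁}.

{e₃, e₄, e₆, e₁₁}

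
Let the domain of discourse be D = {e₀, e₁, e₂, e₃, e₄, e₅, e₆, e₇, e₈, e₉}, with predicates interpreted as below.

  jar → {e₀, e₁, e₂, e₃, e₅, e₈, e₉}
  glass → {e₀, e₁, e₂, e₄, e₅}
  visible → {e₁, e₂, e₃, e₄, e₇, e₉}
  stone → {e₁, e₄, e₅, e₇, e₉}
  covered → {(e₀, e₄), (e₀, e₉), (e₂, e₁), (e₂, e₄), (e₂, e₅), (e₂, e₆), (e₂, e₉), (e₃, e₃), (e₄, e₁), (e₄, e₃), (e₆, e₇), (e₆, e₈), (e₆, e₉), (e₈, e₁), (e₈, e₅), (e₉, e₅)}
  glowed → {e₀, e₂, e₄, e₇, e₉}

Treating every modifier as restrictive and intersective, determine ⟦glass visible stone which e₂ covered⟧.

{e₁, e₄}

⟦which e₂ covered⟧ = {x : ⟨e₂, x⟩ ∈ ⟦covered⟧} = {e₁, e₄, e₅, e₆, e₉}
⟦stone⟧ = {e₁, e₄, e₅, e₇, e₉}
… ∩ ⟦which e₂ covered⟧ = {e₁, e₄, e₅, e₇, e₉} ∩ {e₁, e₄, e₅, e₆, e₉} = {e₁, e₄, e₅, e₉}
… ∩ ⟦glass⟧ = {e₁, e₄, e₅, e₉} ∩ {e₀, e₁, e₂, e₄, e₅} = {e₁, e₄, e₅}
… ∩ ⟦visible⟧ = {e₁, e₄, e₅} ∩ {e₁, e₂, e₃, e₄, e₇, e₉} = {e₁, e₄}
So ⟦glass visible stone which e₂ covered⟧ = {e₁, e₄}.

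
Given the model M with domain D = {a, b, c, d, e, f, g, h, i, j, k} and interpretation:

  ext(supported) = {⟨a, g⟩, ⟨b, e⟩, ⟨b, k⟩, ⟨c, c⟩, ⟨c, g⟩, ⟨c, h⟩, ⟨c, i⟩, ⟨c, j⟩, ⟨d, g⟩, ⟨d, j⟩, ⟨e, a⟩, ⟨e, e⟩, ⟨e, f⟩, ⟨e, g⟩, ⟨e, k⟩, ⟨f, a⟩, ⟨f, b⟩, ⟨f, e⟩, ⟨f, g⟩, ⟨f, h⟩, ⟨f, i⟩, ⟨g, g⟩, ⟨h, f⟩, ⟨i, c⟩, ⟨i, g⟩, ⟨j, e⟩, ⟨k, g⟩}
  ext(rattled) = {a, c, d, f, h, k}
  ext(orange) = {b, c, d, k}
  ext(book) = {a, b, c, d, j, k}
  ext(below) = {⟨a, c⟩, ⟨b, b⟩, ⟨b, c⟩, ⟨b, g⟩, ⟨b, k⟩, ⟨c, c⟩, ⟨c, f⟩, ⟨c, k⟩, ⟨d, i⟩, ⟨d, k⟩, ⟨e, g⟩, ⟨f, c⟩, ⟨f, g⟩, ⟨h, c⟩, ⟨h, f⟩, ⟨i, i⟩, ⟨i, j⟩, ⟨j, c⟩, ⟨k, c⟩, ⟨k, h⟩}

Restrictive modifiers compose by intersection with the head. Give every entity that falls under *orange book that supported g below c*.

{c, k}

⟦that supported g⟧ = {x : ⟨x, g⟩ ∈ ⟦supported⟧} = {a, c, d, e, f, g, i, k}
⟦below c⟧ = {x : ⟨x, c⟩ ∈ ⟦below⟧} = {a, b, c, f, h, j, k}
⟦book⟧ = {a, b, c, d, j, k}
… ∩ ⟦that supported g⟧ = {a, b, c, d, j, k} ∩ {a, c, d, e, f, g, i, k} = {a, c, d, k}
… ∩ ⟦below c⟧ = {a, c, d, k} ∩ {a, b, c, f, h, j, k} = {a, c, k}
… ∩ ⟦orange⟧ = {a, c, k} ∩ {b, c, d, k} = {c, k}
So ⟦orange book that supported g below c⟧ = {c, k}.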